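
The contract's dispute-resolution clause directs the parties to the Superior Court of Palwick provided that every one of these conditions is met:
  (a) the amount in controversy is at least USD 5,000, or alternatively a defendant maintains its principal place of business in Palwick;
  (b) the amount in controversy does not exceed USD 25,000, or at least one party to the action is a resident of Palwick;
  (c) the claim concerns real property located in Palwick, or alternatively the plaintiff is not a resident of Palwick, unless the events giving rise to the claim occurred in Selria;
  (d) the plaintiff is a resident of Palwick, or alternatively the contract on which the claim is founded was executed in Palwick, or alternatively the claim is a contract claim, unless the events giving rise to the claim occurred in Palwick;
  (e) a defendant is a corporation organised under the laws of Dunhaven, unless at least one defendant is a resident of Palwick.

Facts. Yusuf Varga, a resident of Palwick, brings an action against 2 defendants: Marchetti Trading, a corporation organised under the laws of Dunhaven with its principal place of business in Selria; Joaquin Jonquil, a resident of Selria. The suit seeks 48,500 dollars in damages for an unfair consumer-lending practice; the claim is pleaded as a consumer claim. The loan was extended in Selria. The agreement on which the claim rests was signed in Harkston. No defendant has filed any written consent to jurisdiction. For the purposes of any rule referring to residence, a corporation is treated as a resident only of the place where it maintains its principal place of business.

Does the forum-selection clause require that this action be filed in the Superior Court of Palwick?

The Superior Court of Palwick:
  (a) The amount in controversy is USD 48,500, which meets the USD 5,000 floor, so this disjunct is met. Condition met.
  (b) Yusuf Varga resides in Palwick, so this disjunct is met. Condition met.
  (c) The claim does not concern real property; the plaintiff resides in Palwick — every alternative fails. The proviso rescues it, though: the operative events occurred in Selria. Met.
  (d) The plaintiff resides in Palwick, so one alternative holds. Satisfied.
  (e) Marchetti Trading is organised under the laws of Dunhaven. Met.
  → The clause applies.

Yes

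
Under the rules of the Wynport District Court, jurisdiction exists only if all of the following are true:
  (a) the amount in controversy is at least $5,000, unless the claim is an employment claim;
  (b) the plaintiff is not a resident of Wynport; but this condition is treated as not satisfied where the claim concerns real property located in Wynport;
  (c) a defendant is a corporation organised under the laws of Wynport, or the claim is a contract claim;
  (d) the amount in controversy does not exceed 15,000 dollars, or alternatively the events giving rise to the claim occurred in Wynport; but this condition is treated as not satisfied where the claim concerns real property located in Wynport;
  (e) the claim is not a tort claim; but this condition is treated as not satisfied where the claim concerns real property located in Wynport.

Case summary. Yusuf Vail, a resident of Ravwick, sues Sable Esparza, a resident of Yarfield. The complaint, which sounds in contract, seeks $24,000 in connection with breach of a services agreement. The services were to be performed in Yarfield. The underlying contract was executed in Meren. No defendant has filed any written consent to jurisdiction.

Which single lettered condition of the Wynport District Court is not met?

(d)

The Wynport District Court:
  (a) The amount in controversy is $24,000, which meets the USD 5,000 floor. Condition met.
  (b) The plaintiff resides in Ravwick, which is not Wynport. And the carve-out is inapplicable — the claim does not concern real property. Satisfied.
  (c) The claim is a contract claim, which satisfies one of the alternatives. Condition met.
  (d) The amount in controversy is USD 24,000, above the 15,000 dollars ceiling; the operative events occurred in Yarfield, not Wynport — every alternative fails. Condition not met.
  (e) The claim is a contract claim, not a tort claim. And the carve-out is inapplicable — the claim does not concern real property. Satisfied.
Only condition (d) fails.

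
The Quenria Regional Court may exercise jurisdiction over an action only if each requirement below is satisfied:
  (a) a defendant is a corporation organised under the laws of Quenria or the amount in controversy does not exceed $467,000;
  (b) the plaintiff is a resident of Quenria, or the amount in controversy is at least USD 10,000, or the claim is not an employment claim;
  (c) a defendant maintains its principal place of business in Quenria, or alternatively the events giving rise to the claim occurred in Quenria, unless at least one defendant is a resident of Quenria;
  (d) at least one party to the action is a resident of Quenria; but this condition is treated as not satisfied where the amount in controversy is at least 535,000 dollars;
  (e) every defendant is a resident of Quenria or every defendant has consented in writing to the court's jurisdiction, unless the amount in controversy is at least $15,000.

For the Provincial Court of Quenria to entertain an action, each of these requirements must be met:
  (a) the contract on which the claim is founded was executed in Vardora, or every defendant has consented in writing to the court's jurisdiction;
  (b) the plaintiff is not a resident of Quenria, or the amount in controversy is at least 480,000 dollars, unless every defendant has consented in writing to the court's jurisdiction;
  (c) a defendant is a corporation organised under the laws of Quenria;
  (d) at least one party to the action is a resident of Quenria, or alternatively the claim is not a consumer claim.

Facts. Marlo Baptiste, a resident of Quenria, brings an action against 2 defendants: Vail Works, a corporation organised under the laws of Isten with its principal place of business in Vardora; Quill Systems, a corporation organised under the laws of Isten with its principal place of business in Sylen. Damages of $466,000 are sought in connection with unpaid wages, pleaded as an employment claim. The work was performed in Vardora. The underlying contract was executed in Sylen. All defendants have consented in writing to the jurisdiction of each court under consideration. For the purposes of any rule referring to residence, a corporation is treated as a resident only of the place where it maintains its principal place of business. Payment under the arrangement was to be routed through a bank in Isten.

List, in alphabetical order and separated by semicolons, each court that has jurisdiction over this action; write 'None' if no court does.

The Quenria Regional Court:
  (a) The amount in controversy is $466,000, within the USD 467,000 ceiling, so this disjunct is met. Met.
  (b) The plaintiff resides in Quenria, so one alternative holds. Met.
  (c) The corporate defendant(s) have their principal place of business in Sylen, Vardora, not Quenria; the operative events occurred in Vardora, not Quenria — no alternative holds. And no defendant resides in Quenria (they reside in Vardora, Sylen), so the proviso does not save it. Not met.
  (d) Marlo Baptiste resides in Quenria. The carve-out does not apply: the amount in controversy is $466,000, below the USD 535,000 floor. Met.
  (e) Every defendant has filed written consent, so one alternative holds. Satisfied.
  → Not every requirement is met — no jurisdiction.
The Provincial Court of Quenria:
  (a) Every defendant has filed written consent, so this disjunct is met. Condition met.
  (b) The plaintiff resides in Quenria; the amount in controversy is USD 466,000, below the $480,000 floor — no alternative holds. The proviso rescues it, though: every defendant has filed written consent. Met.
  (c) The corporate defendant(s) are organised in Isten, not Quenria. Not met.
  (d) Marlo Baptiste resides in Quenria — that alternative is enough. Satisfied.
  → No jurisdiction.

None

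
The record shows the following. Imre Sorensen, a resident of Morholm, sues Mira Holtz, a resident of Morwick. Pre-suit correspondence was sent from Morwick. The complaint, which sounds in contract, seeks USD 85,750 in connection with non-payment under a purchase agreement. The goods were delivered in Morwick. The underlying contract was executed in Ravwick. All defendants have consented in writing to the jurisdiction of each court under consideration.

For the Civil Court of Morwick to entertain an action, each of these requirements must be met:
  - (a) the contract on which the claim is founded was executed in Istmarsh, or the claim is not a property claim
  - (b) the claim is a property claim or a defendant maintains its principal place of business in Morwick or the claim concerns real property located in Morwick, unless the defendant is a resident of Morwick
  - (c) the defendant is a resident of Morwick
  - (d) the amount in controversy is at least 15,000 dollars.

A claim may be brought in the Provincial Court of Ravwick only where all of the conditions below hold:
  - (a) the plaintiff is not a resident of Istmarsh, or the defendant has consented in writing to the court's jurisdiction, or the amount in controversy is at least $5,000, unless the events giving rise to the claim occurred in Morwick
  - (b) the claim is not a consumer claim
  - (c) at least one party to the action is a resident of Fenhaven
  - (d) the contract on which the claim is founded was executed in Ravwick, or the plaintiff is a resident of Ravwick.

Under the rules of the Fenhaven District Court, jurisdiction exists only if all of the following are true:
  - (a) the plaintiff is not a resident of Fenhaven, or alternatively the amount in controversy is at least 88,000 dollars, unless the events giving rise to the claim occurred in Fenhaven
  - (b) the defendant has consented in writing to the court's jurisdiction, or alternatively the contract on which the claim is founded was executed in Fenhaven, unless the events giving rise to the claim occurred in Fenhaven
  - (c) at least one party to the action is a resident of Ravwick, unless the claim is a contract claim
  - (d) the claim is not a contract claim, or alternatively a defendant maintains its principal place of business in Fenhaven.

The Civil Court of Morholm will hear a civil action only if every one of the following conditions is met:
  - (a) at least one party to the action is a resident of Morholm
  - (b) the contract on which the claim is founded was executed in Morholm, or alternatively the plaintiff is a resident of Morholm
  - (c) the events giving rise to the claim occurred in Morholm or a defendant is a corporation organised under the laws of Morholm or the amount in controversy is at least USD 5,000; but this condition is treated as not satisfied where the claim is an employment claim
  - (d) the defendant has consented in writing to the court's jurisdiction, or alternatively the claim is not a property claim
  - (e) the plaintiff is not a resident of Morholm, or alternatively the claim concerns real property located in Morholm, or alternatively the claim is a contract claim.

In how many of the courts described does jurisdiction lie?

The Civil Court of Morwick:
  (a) The claim is a contract claim, not a property claim, so one alternative holds. Satisfied.
  (b) The claim is a contract claim, not a property claim; no defendant is a corporation; the claim does not concern real property — no alternative holds. The proviso rescues it, though: the defendant resides in Morwick. Met.
  (c) The defendant resides in Morwick. Met.
  (d) The amount in controversy is $85,750, which meets the $15,000 floor. Condition met.
  → Every requirement is satisfied — jurisdiction.
The Provincial Court of Ravwick:
  (a) The plaintiff resides in Morholm, which is not Istmarsh — that alternative is enough. Condition met.
  (b) The claim is a contract claim, not a consumer claim. Condition met.
  (c) No party resides in Fenhaven. Fails.
  (d) The contract was executed in Ravwick, which satisfies one of the alternatives. Condition met.
  → The court lacks jurisdiction.
The Fenhaven District Court:
  (a) The plaintiff resides in Morholm, which is not Fenhaven, so this disjunct is met. Satisfied.
  (b) Every defendant has filed written consent, which satisfies one of the alternatives. Satisfied.
  (c) No party resides in Ravwick. The proviso rescues it, though: the claim is a contract claim. Met.
  (d) The claim is a contract claim; no defendant is a corporation — none of the alternatives is met. Not met.
  → Not every requirement is met — no jurisdiction.
The Civil Court of Morholm:
  (a) Imre Sorensen resides in Morholm. Satisfied.
  (b) The plaintiff resides in Morholm — that alternative is enough. Condition met.
  (c) The amount in controversy is USD 85,750, which meets the USD 5,000 floor, so one alternative holds. The carve-out does not apply: the claim is a contract claim, not an employment claim. Condition met.
  (d) Every defendant has filed written consent, which satisfies one of the alternatives. Satisfied.
  (e) The claim is a contract claim, so this disjunct is met. Met.
  → Jurisdiction lies.
Courts with jurisdiction: the Civil Court of Morwick, the Civil Court of Morholm — 2 in total.

2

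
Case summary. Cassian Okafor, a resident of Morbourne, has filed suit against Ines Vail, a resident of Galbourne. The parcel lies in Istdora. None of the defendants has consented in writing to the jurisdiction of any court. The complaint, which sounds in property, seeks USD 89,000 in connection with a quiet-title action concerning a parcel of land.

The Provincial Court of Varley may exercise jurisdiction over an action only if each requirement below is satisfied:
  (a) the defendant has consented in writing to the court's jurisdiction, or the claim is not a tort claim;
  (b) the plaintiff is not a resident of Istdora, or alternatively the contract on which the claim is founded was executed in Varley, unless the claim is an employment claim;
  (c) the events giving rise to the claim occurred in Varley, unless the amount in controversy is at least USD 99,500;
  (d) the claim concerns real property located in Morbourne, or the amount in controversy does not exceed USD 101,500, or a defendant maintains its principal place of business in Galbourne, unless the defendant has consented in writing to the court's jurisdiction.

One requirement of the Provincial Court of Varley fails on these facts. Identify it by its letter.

The Provincial Court of Varley:
  (a) The claim is a property claim, not a tort claim, so one alternative holds. Met.
  (b) The plaintiff resides in Morbourne, which is not Istdora, so one alternative holds. Condition met.
  (c) The operative events occurred in Istdora, not Varley. And the amount in controversy is 89,000 dollars, below the $99,500 floor, so the proviso does not save it. Fails.
  (d) The amount in controversy is $89,000, within the $101,500 ceiling, which satisfies one of the alternatives. Satisfied.
Only condition (c) fails.

(c)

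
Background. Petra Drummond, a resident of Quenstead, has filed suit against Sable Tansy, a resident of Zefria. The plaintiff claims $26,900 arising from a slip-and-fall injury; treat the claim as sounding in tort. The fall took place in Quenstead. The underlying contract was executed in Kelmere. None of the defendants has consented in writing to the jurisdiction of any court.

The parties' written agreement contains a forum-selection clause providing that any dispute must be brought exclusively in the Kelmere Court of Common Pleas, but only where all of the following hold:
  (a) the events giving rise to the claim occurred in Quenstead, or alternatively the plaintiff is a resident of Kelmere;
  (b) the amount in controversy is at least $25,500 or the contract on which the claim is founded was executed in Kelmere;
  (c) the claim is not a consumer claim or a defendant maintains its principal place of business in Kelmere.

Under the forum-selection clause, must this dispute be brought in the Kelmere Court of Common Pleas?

Yes

The Kelmere Court of Common Pleas:
  (a) The operative events occurred in Quenstead, so this disjunct is met. Condition met.
  (b) The amount in controversy is 26,900 dollars, which meets the $25,500 floor, so one alternative holds. Satisfied.
  (c) The claim is a tort claim, not a consumer claim, which satisfies one of the alternatives. Condition met.
  → The clause applies.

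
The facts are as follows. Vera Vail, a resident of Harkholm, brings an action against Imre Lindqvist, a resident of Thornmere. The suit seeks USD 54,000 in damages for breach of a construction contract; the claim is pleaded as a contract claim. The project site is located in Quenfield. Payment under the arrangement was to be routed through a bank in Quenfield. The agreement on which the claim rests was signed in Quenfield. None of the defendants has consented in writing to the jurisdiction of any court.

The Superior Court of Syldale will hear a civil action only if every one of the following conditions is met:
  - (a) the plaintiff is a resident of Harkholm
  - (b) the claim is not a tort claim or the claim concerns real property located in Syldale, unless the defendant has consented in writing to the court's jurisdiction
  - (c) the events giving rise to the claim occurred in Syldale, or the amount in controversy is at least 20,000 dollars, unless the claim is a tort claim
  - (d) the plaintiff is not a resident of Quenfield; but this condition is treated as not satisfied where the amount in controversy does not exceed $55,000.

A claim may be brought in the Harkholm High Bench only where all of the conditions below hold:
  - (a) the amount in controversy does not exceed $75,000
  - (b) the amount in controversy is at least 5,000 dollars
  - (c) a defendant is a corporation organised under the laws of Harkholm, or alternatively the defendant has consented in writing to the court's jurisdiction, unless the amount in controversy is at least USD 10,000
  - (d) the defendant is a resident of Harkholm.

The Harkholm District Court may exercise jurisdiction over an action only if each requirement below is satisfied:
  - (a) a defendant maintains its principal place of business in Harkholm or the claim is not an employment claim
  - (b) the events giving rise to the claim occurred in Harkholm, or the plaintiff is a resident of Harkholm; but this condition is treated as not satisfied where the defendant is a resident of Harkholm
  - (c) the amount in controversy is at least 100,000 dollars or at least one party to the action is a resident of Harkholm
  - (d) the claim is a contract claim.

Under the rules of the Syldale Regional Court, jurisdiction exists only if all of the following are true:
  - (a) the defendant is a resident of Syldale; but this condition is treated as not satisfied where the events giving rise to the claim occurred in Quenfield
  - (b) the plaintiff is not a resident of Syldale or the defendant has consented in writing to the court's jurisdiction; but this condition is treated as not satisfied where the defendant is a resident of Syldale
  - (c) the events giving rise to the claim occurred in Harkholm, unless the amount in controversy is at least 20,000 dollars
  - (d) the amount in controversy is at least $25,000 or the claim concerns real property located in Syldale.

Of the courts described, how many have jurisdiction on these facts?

1

The Superior Court of Syldale:
  (a) The plaintiff resides in Harkholm. Condition met.
  (b) The claim is a contract claim, not a tort claim, so this disjunct is met. Met.
  (c) The amount in controversy is 54,000 dollars, which meets the 20,000 dollars floor — that alternative is enough. Met.
  (d) The plaintiff resides in Harkholm, which is not Quenfield. But the amount in controversy is 54,000 dollars, within the $55,000 ceiling, triggering the carve-out and defeating this condition. Condition not met.
  → At least one condition fails; no jurisdiction.
The Harkholm High Bench:
  (a) The amount in controversy is 54,000 dollars, within the $75,000 ceiling. Condition met.
  (b) The amount in controversy is $54,000, which meets the $5,000 floor. Condition met.
  (c) No defendant is a corporation; no such written consent has been filed — none of the alternatives is met. However, the amount in controversy is USD 54,000, which meets the USD 10,000 floor, so the 'unless' proviso supplies this condition. Condition met.
  (d) The defendant resides in Thornmere, not Harkholm. Fails.
  → Not every requirement is met — no jurisdiction.
The Harkholm District Court:
  (a) The claim is a contract claim, not an employment claim — that alternative is enough. Met.
  (b) The plaintiff resides in Harkholm, so this disjunct is met. The carve-out does not apply: the defendant resides in Thornmere, not Harkholm. Met.
  (c) Vera Vail resides in Harkholm — that alternative is enough. Satisfied.
  (d) The claim is a contract claim. Met.
  → Every requirement is satisfied — jurisdiction.
The Syldale Regional Court:
  (a) The defendant resides in Thornmere, not Syldale. Not met.
  (b) The plaintiff resides in Harkholm, which is not Syldale, so one alternative holds. And the carve-out is inapplicable — the defendant resides in Thornmere, not Syldale. Satisfied.
  (c) The operative events occurred in Quenfield, not Harkholm. However, the amount in controversy is USD 54,000, which meets the 20,000 dollars floor, so the 'unless' proviso supplies this condition. Satisfied.
  (d) The amount in controversy is $54,000, which meets the 25,000 dollars floor — that alternative is enough. Satisfied.
  → No jurisdiction.
Courts with jurisdiction: the Harkholm District Court — 1 in total.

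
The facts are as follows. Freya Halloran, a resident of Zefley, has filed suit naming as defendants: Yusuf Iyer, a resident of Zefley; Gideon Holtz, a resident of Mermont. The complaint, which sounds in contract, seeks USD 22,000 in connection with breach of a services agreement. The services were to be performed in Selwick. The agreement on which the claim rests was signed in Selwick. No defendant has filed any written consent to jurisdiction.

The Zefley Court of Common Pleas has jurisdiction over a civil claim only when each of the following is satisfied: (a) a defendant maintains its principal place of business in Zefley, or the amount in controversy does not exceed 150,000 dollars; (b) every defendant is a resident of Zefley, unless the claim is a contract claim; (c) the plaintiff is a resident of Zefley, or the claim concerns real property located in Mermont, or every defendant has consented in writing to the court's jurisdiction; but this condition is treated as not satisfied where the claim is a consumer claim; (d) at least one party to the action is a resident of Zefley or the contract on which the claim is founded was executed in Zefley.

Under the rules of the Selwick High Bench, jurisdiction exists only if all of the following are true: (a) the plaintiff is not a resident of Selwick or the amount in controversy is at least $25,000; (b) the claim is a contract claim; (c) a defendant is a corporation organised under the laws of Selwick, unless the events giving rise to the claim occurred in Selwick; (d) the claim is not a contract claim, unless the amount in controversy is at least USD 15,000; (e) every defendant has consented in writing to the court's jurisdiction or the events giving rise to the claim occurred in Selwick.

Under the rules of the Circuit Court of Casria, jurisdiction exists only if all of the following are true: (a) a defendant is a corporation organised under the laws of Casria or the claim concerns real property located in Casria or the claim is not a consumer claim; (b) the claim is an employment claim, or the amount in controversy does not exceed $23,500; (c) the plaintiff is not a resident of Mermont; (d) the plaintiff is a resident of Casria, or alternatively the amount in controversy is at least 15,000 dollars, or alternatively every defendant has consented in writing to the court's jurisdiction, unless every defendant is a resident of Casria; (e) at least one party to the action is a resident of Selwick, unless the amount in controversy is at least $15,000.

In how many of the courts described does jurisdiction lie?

3

The Zefley Court of Common Pleas:
  (a) The amount in controversy is $22,000, within the $150,000 ceiling, so this disjunct is met. Condition met.
  (b) The defendants reside as follows — Yusuf Iyer in Zefley, Gideon Holtz in Mermont — not all in Zefley. However, the claim is a contract claim, so the 'unless' proviso supplies this condition. Met.
  (c) The plaintiff resides in Zefley, which satisfies one of the alternatives. And the carve-out is inapplicable — the claim is a contract claim, not a consumer claim. Condition met.
  (d) Freya Halloran resides in Zefley — that alternative is enough. Satisfied.
  → Jurisdiction lies.
The Selwick High Bench:
  (a) The plaintiff resides in Zefley, which is not Selwick, so this disjunct is met. Condition met.
  (b) The claim is a contract claim. Met.
  (c) No defendant is a corporation. But the operative events occurred in Selwick, and the 'unless' clause therefore excuses the requirement. Satisfied.
  (d) The claim is a contract claim. The proviso rescues it, though: the amount in controversy is 22,000 dollars, which meets the $15,000 floor. Condition met.
  (e) The operative events occurred in Selwick — that alternative is enough. Satisfied.
  → Jurisdiction lies.
The Circuit Court of Casria:
  (a) The claim is a contract claim, not a consumer claim, so one alternative holds. Satisfied.
  (b) The amount in controversy is $22,000, within the $23,500 ceiling, which satisfies one of the alternatives. Condition met.
  (c) The plaintiff resides in Zefley, which is not Mermont. Condition met.
  (d) The amount in controversy is $22,000, which meets the USD 15,000 floor, so one alternative holds. Met.
  (e) No party resides in Selwick. The proviso rescues it, though: the amount in controversy is 22,000 dollars, which meets the 15,000 dollars floor. Met.
  → Jurisdiction lies.
Courts with jurisdiction: the Zefley Court of Common Pleas, the Selwick High Bench, the Circuit Court of Casria — 3 in total.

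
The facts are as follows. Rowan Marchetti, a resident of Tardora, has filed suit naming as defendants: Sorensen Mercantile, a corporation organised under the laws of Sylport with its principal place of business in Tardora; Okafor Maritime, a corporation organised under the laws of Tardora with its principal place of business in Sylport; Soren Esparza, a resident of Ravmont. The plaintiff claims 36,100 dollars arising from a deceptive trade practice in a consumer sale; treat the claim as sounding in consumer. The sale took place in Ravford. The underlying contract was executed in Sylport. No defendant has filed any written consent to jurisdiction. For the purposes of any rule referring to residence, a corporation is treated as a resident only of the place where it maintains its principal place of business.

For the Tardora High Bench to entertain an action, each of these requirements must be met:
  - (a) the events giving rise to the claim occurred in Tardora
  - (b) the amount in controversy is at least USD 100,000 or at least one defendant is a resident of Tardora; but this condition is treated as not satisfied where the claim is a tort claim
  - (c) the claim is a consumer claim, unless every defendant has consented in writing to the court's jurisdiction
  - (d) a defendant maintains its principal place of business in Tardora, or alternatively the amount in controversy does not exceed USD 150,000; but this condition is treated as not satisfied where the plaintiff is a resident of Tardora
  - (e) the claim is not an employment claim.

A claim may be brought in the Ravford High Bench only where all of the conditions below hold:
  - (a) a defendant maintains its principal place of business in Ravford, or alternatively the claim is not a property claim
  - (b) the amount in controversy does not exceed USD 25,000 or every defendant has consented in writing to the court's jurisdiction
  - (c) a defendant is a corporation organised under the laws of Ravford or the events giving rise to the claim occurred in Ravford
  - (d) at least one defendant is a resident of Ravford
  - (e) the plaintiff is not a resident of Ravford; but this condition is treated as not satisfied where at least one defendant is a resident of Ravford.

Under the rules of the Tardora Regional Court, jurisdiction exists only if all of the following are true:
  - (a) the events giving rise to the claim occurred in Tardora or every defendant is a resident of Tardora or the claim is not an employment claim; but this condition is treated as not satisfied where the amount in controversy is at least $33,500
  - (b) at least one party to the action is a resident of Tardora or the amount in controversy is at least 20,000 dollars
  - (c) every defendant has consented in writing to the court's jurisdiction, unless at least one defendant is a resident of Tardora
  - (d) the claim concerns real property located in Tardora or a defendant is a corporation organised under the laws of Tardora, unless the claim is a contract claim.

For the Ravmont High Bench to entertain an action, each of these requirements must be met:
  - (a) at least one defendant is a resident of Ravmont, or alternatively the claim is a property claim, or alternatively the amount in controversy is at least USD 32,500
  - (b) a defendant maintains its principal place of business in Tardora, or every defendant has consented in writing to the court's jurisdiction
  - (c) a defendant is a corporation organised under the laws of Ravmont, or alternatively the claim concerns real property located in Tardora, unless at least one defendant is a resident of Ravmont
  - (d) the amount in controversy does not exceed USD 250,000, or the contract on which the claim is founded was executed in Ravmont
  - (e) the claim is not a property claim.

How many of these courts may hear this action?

The Tardora High Bench:
  (a) The operative events occurred in Ravford, not Tardora. Not satisfied.
  (b) Sorensen Mercantile resides in Tardora, so one alternative holds. The carve-out does not apply: the claim is a consumer claim, not a tort claim. Condition met.
  (c) The claim is a consumer claim. Condition met.
  (d) Sorensen Mercantile has its principal place of business in Tardora — that alternative is enough. However, the plaintiff resides in Tardora, which falls within the stated exception and so defeats the condition. Fails.
  (e) The claim is a consumer claim, not an employment claim. Met.
  → At least one condition fails; no jurisdiction.
The Ravford High Bench:
  (a) The claim is a consumer claim, not a property claim, so one alternative holds. Met.
  (b) The amount in controversy is USD 36,100, above the USD 25,000 ceiling; no such written consent has been filed — no alternative holds. Not satisfied.
  (c) The operative events occurred in Ravford, so this disjunct is met. Satisfied.
  (d) No defendant resides in Ravford (they reside in Tardora, Sylport, Ravmont). Condition not met.
  (e) The plaintiff resides in Tardora, which is not Ravford. The carve-out does not apply: no defendant resides in Ravford (they reside in Tardora, Sylport, Ravmont). Satisfied.
  → Not every requirement is met — no jurisdiction.
The Tardora Regional Court:
  (a) The claim is a consumer claim, not an employment claim, so this disjunct is met. However, the amount in controversy is 36,100 dollars, which meets the $33,500 floor, which falls within the stated exception and so defeats the condition. Not satisfied.
  (b) Rowan Marchetti resides in Tardora, so one alternative holds. Met.
  (c) No such written consent has been filed. However, Sorensen Mercantile resides in Tardora, so the 'unless' proviso supplies this condition. Satisfied.
  (d) Okafor Maritime is organised under the laws of Tardora — that alternative is enough. Satisfied.
  → At least one condition fails; no jurisdiction.
The Ravmont High Bench:
  (a) Soren Esparza resides in Ravmont, so this disjunct is met. Satisfied.
  (b) Sorensen Mercantile has its principal place of business in Tardora, so one alternative holds. Satisfied.
  (c) The corporate defendant(s) are organised in Sylport, Tardora, not Ravmont; the claim does not concern real property — none of the alternatives is met. However, Soren Esparza resides in Ravmont, so the 'unless' proviso supplies this condition. Condition met.
  (d) The amount in controversy is USD 36,100, within the $250,000 ceiling, so this disjunct is met. Met.
  (e) The claim is a consumer claim, not a property claim. Met.
  → Jurisdiction lies.
Courts with jurisdiction: the Ravmont High Bench — 1 in total.

1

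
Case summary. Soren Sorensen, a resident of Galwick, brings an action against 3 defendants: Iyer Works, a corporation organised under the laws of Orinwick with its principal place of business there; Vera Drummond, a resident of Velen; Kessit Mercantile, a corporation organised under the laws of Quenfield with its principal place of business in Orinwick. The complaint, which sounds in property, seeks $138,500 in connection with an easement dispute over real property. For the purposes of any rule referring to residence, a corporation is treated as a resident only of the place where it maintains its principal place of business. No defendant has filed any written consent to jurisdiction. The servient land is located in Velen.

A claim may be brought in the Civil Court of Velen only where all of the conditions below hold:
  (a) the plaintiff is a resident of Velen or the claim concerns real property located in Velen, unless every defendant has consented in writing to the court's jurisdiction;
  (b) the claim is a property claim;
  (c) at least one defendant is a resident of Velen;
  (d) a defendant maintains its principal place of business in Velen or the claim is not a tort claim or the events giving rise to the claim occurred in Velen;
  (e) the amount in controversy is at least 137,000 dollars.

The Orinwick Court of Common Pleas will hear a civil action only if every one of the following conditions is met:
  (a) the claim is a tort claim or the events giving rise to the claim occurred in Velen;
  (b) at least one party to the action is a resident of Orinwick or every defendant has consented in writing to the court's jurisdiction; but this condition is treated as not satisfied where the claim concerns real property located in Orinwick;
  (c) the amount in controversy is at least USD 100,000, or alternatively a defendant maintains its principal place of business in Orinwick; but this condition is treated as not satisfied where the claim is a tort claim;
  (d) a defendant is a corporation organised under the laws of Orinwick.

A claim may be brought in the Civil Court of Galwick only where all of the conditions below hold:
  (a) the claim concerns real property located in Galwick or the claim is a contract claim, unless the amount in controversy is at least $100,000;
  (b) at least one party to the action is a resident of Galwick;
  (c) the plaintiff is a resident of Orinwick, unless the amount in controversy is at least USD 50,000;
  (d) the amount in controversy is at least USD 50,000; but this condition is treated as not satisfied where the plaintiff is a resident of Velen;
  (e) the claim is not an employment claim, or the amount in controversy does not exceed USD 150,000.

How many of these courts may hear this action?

3

The Civil Court of Velen:
  (a) The property lies in Velen — that alternative is enough. Condition met.
  (b) The claim is a property claim. Met.
  (c) Vera Drummond resides in Velen. Condition met.
  (d) The claim is a property claim, not a tort claim, which satisfies one of the alternatives. Met.
  (e) The amount in controversy is $138,500, which meets the USD 137,000 floor. Satisfied.
  → The court has jurisdiction.
The Orinwick Court of Common Pleas:
  (a) The operative events occurred in Velen, so one alternative holds. Met.
  (b) Iyer Works resides in Orinwick, which satisfies one of the alternatives. The exception is not triggered, since the property lies in Velen, not Orinwick. Condition met.
  (c) The amount in controversy is 138,500 dollars, which meets the USD 100,000 floor, which satisfies one of the alternatives. The exception is not triggered, since the claim is a property claim, not a tort claim. Satisfied.
  (d) Iyer Works is organised under the laws of Orinwick. Condition met.
  → Jurisdiction lies.
The Civil Court of Galwick:
  (a) The property lies in Velen, not Galwick; the claim is a property claim, not a contract claim — every alternative fails. The proviso rescues it, though: the amount in controversy is 138,500 dollars, which meets the 100,000 dollars floor. Satisfied.
  (b) Soren Sorensen resides in Galwick. Met.
  (c) The plaintiff resides in Galwick, not Orinwick. But the amount in controversy is 138,500 dollars, which meets the $50,000 floor, and the 'unless' clause therefore excuses the requirement. Condition met.
  (d) The amount in controversy is $138,500, which meets the USD 50,000 floor. The carve-out does not apply: the plaintiff resides in Galwick, not Velen. Satisfied.
  (e) The claim is a property claim, not an employment claim — that alternative is enough. Met.
  → Jurisdiction lies.
Courts with jurisdiction: the Civil Court of Velen, the Orinwick Court of Common Pleas, the Civil Court of Galwick — 3 in total.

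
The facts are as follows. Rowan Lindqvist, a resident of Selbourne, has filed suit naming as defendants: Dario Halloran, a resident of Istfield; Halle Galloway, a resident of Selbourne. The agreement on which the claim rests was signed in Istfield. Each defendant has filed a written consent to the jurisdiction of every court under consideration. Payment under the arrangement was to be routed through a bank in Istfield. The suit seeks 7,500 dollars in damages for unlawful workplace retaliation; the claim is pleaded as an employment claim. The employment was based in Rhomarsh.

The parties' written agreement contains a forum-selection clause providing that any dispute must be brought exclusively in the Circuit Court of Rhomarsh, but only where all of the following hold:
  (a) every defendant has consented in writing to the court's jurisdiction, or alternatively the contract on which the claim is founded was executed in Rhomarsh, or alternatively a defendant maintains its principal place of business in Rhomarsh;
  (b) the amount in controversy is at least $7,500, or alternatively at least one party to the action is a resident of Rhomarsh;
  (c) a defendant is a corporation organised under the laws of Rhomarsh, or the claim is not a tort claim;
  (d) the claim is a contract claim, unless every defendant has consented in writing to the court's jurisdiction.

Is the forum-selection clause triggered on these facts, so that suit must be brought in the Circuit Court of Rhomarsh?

Yes

The Circuit Court of Rhomarsh:
  (a) Every defendant has filed written consent, so this disjunct is met. Satisfied.
  (b) The amount in controversy is 7,500 dollars, which meets the USD 7,500 floor, so one alternative holds. Met.
  (c) The claim is an employment claim, not a tort claim, so this disjunct is met. Condition met.
  (d) The claim is an employment claim, not a contract claim. The proviso rescues it, though: every defendant has filed written consent. Met.
  → The clause applies.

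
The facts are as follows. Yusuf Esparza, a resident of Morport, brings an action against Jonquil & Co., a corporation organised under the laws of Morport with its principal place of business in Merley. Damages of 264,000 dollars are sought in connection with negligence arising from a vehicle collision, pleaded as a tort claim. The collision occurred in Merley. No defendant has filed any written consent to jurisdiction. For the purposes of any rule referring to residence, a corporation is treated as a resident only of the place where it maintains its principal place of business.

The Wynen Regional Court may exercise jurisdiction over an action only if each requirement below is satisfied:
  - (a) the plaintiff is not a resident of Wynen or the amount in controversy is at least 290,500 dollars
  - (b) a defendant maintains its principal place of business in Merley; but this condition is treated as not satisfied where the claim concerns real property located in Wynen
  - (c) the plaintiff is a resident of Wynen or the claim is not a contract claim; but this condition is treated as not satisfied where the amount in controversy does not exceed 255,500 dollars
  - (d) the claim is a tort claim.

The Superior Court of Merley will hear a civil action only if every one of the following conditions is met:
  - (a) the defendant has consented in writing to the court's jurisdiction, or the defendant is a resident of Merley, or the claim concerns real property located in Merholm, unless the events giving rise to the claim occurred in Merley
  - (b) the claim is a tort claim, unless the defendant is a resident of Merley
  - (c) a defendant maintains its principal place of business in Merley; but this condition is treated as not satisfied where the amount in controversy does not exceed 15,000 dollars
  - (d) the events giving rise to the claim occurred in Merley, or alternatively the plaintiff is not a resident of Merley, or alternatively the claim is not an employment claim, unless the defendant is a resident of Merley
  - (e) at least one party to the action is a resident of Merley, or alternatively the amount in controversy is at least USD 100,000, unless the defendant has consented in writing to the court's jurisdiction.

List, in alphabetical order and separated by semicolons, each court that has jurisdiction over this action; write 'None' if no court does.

the Superior Court of Merley; the Wynen Regional Court

The Wynen Regional Court:
  (a) The plaintiff resides in Morport, which is not Wynen, so this disjunct is met. Satisfied.
  (b) Jonquil & Co. has its principal place of business in Merley. The carve-out does not apply: the claim does not concern real property. Satisfied.
  (c) The claim is a tort claim, not a contract claim, so one alternative holds. The exception is not triggered, since the amount in controversy is 264,000 dollars, above the USD 255,500 ceiling. Satisfied.
  (d) The claim is a tort claim. Met.
  → All conditions met; jurisdiction exists.
The Superior Court of Merley:
  (a) The defendant resides in Merley, so this disjunct is met. Satisfied.
  (b) The claim is a tort claim. Satisfied.
  (c) Jonquil & Co. has its principal place of business in Merley. And the carve-out is inapplicable — the amount in controversy is USD 264,000, above the $15,000 ceiling. Condition met.
  (d) The operative events occurred in Merley, so one alternative holds. Condition met.
  (e) Jonquil & Co. resides in Merley, so this disjunct is met. Condition met.
  → The court has jurisdiction.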